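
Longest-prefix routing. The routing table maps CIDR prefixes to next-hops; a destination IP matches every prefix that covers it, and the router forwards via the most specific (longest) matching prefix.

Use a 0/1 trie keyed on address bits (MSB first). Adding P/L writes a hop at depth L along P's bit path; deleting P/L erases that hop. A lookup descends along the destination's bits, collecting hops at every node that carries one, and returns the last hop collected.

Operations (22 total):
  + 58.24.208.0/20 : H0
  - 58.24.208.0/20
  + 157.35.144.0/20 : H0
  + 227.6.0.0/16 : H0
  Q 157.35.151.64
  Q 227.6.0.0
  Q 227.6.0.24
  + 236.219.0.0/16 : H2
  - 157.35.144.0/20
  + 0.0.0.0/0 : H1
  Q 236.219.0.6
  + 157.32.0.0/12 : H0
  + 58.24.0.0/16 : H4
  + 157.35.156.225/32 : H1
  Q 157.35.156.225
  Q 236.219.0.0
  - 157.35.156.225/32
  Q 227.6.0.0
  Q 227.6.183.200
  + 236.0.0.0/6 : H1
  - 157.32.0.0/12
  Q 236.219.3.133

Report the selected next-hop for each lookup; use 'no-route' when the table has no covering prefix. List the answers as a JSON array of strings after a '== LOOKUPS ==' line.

Trace:
  + 58.24.208.0/20 (H0) depth=20
  - 58.24.208.0/20 clear@20
  + 157.35.144.0/20 (H0) depth=20
  + 227.6.0.0/16 (H0) depth=16
  Q 157.35.151.64: descend 10011101001000111001 ; hops seen [H0] ; pick H0
  Q 227.6.0.0: descend 1110001100000110 ; hops seen [H0] ; pick H0
  Q 227.6.0.24: descend 1110001100000110 ; hops seen [H0] ; pick H0
  + 236.219.0.0/16 (H2) depth=16
  - 157.35.144.0/20 clear@20
  + 0.0.0.0/0 (H1) depth=0
  Q 236.219.0.6: descend 1110110011011011 ; hops seen [H1,H2] ; pick H2
  + 157.32.0.0/12 (H0) depth=12
  + 58.24.0.0/16 (H4) depth=16
  + 157.35.156.225/32 (H1) depth=32
  Q 157.35.156.225: descend 10011101001000111001110011100001 ; hops seen [H1,H0,H1] ; pick H1
  Q 236.219.0.0: descend 1110110011011011 ; hops seen [H1,H2] ; pick H2
  - 157.35.156.225/32 clear@32
  Q 227.6.0.0: descend 1110001100000110 ; hops seen [H1,H0] ; pick H0
  Q 227.6.183.200: descend 1110001100000110 ; hops seen [H1,H0] ; pick H0
  + 236.0.0.0/6 (H1) depth=6
  - 157.32.0.0/12 clear@12
  Q 236.219.3.133: descend 1110110011011011 ; hops seen [H1,H1,H2] ; pick H2

== LOOKUPS ==
["H0","H0","H0","H2","H1","H2","H0","H0","H2"]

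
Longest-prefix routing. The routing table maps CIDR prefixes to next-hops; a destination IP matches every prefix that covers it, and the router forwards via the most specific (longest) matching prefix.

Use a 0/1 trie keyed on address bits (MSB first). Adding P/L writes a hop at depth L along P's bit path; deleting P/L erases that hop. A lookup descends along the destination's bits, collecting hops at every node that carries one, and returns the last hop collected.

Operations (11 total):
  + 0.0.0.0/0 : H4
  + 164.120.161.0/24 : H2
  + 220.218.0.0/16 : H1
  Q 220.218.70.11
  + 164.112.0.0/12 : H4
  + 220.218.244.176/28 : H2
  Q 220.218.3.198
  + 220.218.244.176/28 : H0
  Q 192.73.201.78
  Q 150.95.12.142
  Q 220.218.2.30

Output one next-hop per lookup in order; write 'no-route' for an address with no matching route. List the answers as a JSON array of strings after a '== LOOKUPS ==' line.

Process each operation:
  + 0.0.0.0/0 (H4) depth=0
  + 164.120.161.0/24 (H2) depth=24
  + 220.218.0.0/16 (H1) depth=16
  lookup 220.218.70.11: bits 1101110011011010 walk d0:H4→d1:-→d2:-→d3:-→d4:-→d5:-→d6:-→d7:-→d8:-→d9:-→d10:-→d11:-→d12:-→d13:-→d14:-→d15:-→d16:H1 -> H1
  + 164.112.0.0/12 (H4) depth=12
  + 220.218.244.176/28 (H2) depth=28
  lookup 220.218.3.198: bits 1101110011011010 walk d0:H4→d1:-→d2:-→d3:-→d4:-→d5:-→d6:-→d7:-→d8:-→d9:-→d10:-→d11:-→d12:-→d13:-→d14:-→d15:-→d16:H1 -> H1
  + 220.218.244.176/28 (H0) depth=28
  lookup 192.73.201.78: bits 110 walk d0:H4→d1:-→d2:-→d3:- -> H4
  lookup 150.95.12.142: bits 10 walk d0:H4→d1:-→d2:- -> H4
  lookup 220.218.2.30: bits 1101110011011010 walk d0:H4→d1:-→d2:-→d3:-→d4:-→d5:-→d6:-→d7:-→d8:-→d9:-→d10:-→d11:-→d12:-→d13:-→d14:-→d15:-→d16:H1 -> H1

== LOOKUPS ==
["H1","H1","H4","H4","H1"]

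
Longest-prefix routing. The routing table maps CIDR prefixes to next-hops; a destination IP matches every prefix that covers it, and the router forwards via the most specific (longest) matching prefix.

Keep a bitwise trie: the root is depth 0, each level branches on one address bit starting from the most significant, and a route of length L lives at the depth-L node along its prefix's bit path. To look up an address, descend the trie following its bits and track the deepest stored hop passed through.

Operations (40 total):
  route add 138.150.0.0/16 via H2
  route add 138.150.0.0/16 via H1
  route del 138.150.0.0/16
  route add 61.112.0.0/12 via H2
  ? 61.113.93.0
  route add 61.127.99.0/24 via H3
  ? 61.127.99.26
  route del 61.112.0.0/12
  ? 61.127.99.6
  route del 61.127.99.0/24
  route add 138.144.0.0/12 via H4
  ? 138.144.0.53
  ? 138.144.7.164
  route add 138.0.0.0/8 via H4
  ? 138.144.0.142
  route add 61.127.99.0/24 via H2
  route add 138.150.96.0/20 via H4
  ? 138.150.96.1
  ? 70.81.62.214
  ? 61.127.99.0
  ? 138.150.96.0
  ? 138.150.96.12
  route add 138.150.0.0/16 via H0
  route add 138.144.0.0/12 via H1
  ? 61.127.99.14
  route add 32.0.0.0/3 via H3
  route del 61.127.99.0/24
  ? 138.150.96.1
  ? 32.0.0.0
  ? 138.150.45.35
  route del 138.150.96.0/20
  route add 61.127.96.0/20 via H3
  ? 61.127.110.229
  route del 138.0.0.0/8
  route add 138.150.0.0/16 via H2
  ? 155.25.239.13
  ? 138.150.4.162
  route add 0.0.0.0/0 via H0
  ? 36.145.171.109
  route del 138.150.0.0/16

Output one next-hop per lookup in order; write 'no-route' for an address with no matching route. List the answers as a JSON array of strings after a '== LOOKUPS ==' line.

Trace:
  add 138.150.0.0/16 -> H2 at depth 16
  add 138.150.0.0/16 -> H1 at depth 16
  - 138.150.0.0/16 clear@16
  add 61.112.0.0/12 -> H2 at depth 12
  lookup 61.113.93.0: bits 001111010111 walk d0:-→d1:-→d2:-→d3:-→d4:-→d5:-→d6:-→d7:-→d8:-→d9:-→d10:-→d11:-→d12:H2 -> H2
  add 61.127.99.0/24 -> H3 at depth 24
  lookup 61.127.99.26: bits 001111010111111101100011 walk d0:-→d1:-→d2:-→d3:-→d4:-→d5:-→d6:-→d7:-→d8:-→d9:-→d10:-→d11:-→d12:H2→d13:-→d14:-→d15:-→d16:-→d17:-→d18:-→d19:-→d20:-→d21:-→d22:-→d23:-→d24:H3 -> H3
  - 61.112.0.0/12 clear@12
  lookup 61.127.99.6: bits 001111010111111101100011 walk d0:-→d1:-→d2:-→d3:-→d4:-→d5:-→d6:-→d7:-→d8:-→d9:-→d10:-→d11:-→d12:-→d13:-→d14:-→d15:-→d16:-→d17:-→d18:-→d19:-→d20:-→d21:-→d22:-→d23:-→d24:H3 -> H3
  - 61.127.99.0/24 clear@24
  add 138.144.0.0/12 -> H4 at depth 12
  lookup 138.144.0.53: bits 1000101010010 walk d0:-→d1:-→d2:-→d3:-→d4:-→d5:-→d6:-→d7:-→d8:-→d9:-→d10:-→d11:-→d12:H4→d13:- -> H4
  lookup 138.144.7.164: bits 1000101010010 walk d0:-→d1:-→d2:-→d3:-→d4:-→d5:-→d6:-→d7:-→d8:-→d9:-→d10:-→d11:-→d12:H4→d13:- -> H4
  add 138.0.0.0/8 -> H4 at depth 8
  lookup 138.144.0.142: bits 1000101010010 walk d0:-→d1:-→d2:-→d3:-→d4:-→d5:-→d6:-→d7:-→d8:H4→d9:-→d10:-→d11:-→d12:H4→d13:- -> H4
  add 61.127.99.0/24 -> H2 at depth 24
  add 138.150.96.0/20 -> H4 at depth 20
  lookup 138.150.96.1: bits 10001010100101100110 walk d0:-→d1:-→d2:-→d3:-→d4:-→d5:-→d6:-→d7:-→d8:H4→d9:-→d10:-→d11:-→d12:H4→d13:-→d14:-→d15:-→d16:-→d17:-→d18:-→d19:-→d20:H4 -> H4
  lookup 70.81.62.214: bits 0 walk d0:-→d1:- -> no-route
  lookup 61.127.99.0: bits 001111010111111101100011 walk d0:-→d1:-→d2:-→d3:-→d4:-→d5:-→d6:-→d7:-→d8:-→d9:-→d10:-→d11:-→d12:-→d13:-→d14:-→d15:-→d16:-→d17:-→d18:-→d19:-→d20:-→d21:-→d22:-→d23:-→d24:H2 -> H2
  lookup 138.150.96.0: bits 10001010100101100110 walk d0:-→d1:-→d2:-→d3:-→d4:-→d5:-→d6:-→d7:-→d8:H4→d9:-→d10:-→d11:-→d12:H4→d13:-→d14:-→d15:-→d16:-→d17:-→d18:-→d19:-→d20:H4 -> H4
  lookup 138.150.96.12: bits 10001010100101100110 walk d0:-→d1:-→d2:-→d3:-→d4:-→d5:-→d6:-→d7:-→d8:H4→d9:-→d10:-→d11:-→d12:H4→d13:-→d14:-→d15:-→d16:-→d17:-→d18:-→d19:-→d20:H4 -> H4
  add 138.150.0.0/16 -> H0 at depth 16
  add 138.144.0.0/12 -> H1 at depth 12
  lookup 61.127.99.14: bits 001111010111111101100011 walk d0:-→d1:-→d2:-→d3:-→d4:-→d5:-→d6:-→d7:-→d8:-→d9:-→d10:-→d11:-→d12:-→d13:-→d14:-→d15:-→d16:-→d17:-→d18:-→d19:-→d20:-→d21:-→d22:-→d23:-→d24:H2 -> H2
  add 32.0.0.0/3 -> H3 at depth 3
  - 61.127.99.0/24 clear@24
  lookup 138.150.96.1: bits 10001010100101100110 walk d0:-→d1:-→d2:-→d3:-→d4:-→d5:-→d6:-→d7:-→d8:H4→d9:-→d10:-→d11:-→d12:H1→d13:-→d14:-→d15:-→d16:H0→d17:-→d18:-→d19:-→d20:H4 -> H4
  lookup 32.0.0.0: bits 001 walk d0:-→d1:-→d2:-→d3:H3 -> H3
  lookup 138.150.45.35: bits 10001010100101100 walk d0:-→d1:-→d2:-→d3:-→d4:-→d5:-→d6:-→d7:-→d8:H4→d9:-→d10:-→d11:-→d12:H1→d13:-→d14:-→d15:-→d16:H0→d17:- -> H0
  - 138.150.96.0/20 clear@20
  add 61.127.96.0/20 -> H3 at depth 20
  lookup 61.127.110.229: bits 00111101011111110110 walk d0:-→d1:-→d2:-→d3:H3→d4:-→d5:-→d6:-→d7:-→d8:-→d9:-→d10:-→d11:-→d12:-→d13:-→d14:-→d15:-→d16:-→d17:-→d18:-→d19:-→d20:H3 -> H3
  - 138.0.0.0/8 clear@8
  add 138.150.0.0/16 -> H2 at depth 16
  lookup 155.25.239.13: bits 100 walk d0:-→d1:-→d2:-→d3:- -> no-route
  lookup 138.150.4.162: bits 10001010100101100 walk d0:-→d1:-→d2:-→d3:-→d4:-→d5:-→d6:-→d7:-→d8:-→d9:-→d10:-→d11:-→d12:H1→d13:-→d14:-→d15:-→d16:H2→d17:- -> H2
  add 0.0.0.0/0 -> H0 at depth 0
  lookup 36.145.171.109: bits 001 walk d0:H0→d1:-→d2:-→d3:H3 -> H3
  - 138.150.0.0/16 clear@16

== LOOKUPS ==
["H2","H3","H3","H4","H4","H4","H4","no-route","H2","H4","H4","H2","H4","H3","H0","H3","no-route","H2","H3"]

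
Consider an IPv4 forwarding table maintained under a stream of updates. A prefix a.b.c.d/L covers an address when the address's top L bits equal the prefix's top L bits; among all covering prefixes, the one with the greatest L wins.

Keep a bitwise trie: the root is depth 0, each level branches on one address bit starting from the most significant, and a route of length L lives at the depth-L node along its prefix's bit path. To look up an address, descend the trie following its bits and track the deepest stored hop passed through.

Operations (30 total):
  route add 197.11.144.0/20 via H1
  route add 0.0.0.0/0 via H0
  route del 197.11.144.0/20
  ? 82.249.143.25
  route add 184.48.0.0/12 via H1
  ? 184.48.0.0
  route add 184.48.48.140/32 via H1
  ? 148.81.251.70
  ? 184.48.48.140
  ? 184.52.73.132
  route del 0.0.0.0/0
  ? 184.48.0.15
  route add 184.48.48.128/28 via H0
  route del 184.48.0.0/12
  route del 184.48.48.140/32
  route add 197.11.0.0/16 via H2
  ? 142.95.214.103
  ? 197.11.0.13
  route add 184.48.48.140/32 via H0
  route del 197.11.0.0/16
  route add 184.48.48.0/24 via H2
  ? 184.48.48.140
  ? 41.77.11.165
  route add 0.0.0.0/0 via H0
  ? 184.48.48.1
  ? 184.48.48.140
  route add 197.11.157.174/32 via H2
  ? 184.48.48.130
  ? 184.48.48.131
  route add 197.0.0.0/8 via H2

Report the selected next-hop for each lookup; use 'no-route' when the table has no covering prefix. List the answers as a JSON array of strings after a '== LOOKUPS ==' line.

Apply in order:
  add 197.11.144.0/20 -> H1 at depth 20
  add 0.0.0.0/0 -> H0 at depth 0
  del 197.11.144.0/20 (clear depth 20)
  lookup 82.249.143.25: bits ε walk d0:H0 -> H0
  add 184.48.0.0/12 -> H1 at depth 12
  lookup 184.48.0.0: bits 101110000011 walk d0:H0→d1:-→d2:-→d3:-→d4:-→d5:-→d6:-→d7:-→d8:-→d9:-→d10:-→d11:-→d12:H1 -> H1
  add 184.48.48.140/32 -> H1 at depth 32
  lookup 148.81.251.70: bits 10 walk d0:H0→d1:-→d2:- -> H0
  lookup 184.48.48.140: bits 10111000001100000011000010001100 walk d0:H0→d1:-→d2:-→d3:-→d4:-→d5:-→d6:-→d7:-→d8:-→d9:-→d10:-→d11:-→d12:H1→d13:-→d14:-→d15:-→d16:-→d17:-→d18:-→d19:-→d20:-→d21:-→d22:-→d23:-→d24:-→d25:-→d26:-→d27:-→d28:-→d29:-→d30:-→d31:-→d32:H1 -> H1
  lookup 184.52.73.132: bits 1011100000110 walk d0:H0→d1:-→d2:-→d3:-→d4:-→d5:-→d6:-→d7:-→d8:-→d9:-→d10:-→d11:-→d12:H1→d13:- -> H1
  del 0.0.0.0/0 (clear depth 0)
  lookup 184.48.0.15: bits 101110000011000000 walk d0:-→d1:-→d2:-→d3:-→d4:-→d5:-→d6:-→d7:-→d8:-→d9:-→d10:-→d11:-→d12:H1→d13:-→d14:-→d15:-→d16:-→d17:-→d18:- -> H1
  add 184.48.48.128/28 -> H0 at depth 28
  del 184.48.0.0/12 (clear depth 12)
  del 184.48.48.140/32 (clear depth 32)
  add 197.11.0.0/16 -> H2 at depth 16
  lookup 142.95.214.103: bits 10 walk d0:-→d1:-→d2:- -> no-route
  lookup 197.11.0.13: bits 1100010100001011 walk d0:-→d1:-→d2:-→d3:-→d4:-→d5:-→d6:-→d7:-→d8:-→d9:-→d10:-→d11:-→d12:-→d13:-→d14:-→d15:-→d16:H2 -> H2
  add 184.48.48.140/32 -> H0 at depth 32
  del 197.11.0.0/16 (clear depth 16)
  add 184.48.48.0/24 -> H2 at depth 24
  lookup 184.48.48.140: bits 10111000001100000011000010001100 walk d0:-→d1:-→d2:-→d3:-→d4:-→d5:-→d6:-→d7:-→d8:-→d9:-→d10:-→d11:-→d12:-→d13:-→d14:-→d15:-→d16:-→d17:-→d18:-→d19:-→d20:-→d21:-→d22:-→d23:-→d24:H2→d25:-→d26:-→d27:-→d28:H0→d29:-→d30:-→d31:-→d32:H0 -> H0
  lookup 41.77.11.165: bits ε walk d0:- -> no-route
  add 0.0.0.0/0 -> H0 at depth 0
  lookup 184.48.48.1: bits 101110000011000000110000 walk d0:H0→d1:-→d2:-→d3:-→d4:-→d5:-→d6:-→d7:-→d8:-→d9:-→d10:-→d11:-→d12:-→d13:-→d14:-→d15:-→d16:-→d17:-→d18:-→d19:-→d20:-→d21:-→d22:-→d23:-→d24:H2 -> H2
  lookup 184.48.48.140: bits 10111000001100000011000010001100 walk d0:H0→d1:-→d2:-→d3:-→d4:-→d5:-→d6:-→d7:-→d8:-→d9:-→d10:-→d11:-→d12:-→d13:-→d14:-→d15:-→d16:-→d17:-→d18:-→d19:-→d20:-→d21:-→d22:-→d23:-→d24:H2→d25:-→d26:-→d27:-→d28:H0→d29:-→d30:-→d31:-→d32:H0 -> H0
  add 197.11.157.174/32 -> H2 at depth 32
  lookup 184.48.48.130: bits 1011100000110000001100001000 walk d0:H0→d1:-→d2:-→d3:-→d4:-→d5:-→d6:-→d7:-→d8:-→d9:-→d10:-→d11:-→d12:-→d13:-→d14:-→d15:-→d16:-→d17:-→d18:-→d19:-→d20:-→d21:-→d22:-→d23:-→d24:H2→d25:-→d26:-→d27:-→d28:H0 -> H0
  lookup 184.48.48.131: bits 1011100000110000001100001000 walk d0:H0→d1:-→d2:-→d3:-→d4:-→d5:-→d6:-→d7:-→d8:-→d9:-→d10:-→d11:-→d12:-→d13:-→d14:-→d15:-→d16:-→d17:-→d18:-→d19:-→d20:-→d21:-→d22:-→d23:-→d24:H2→d25:-→d26:-→d27:-→d28:H0 -> H0
  add 197.0.0.0/8 -> H2 at depth 8

== LOOKUPS ==
["H0","H1","H0","H1","H1","H1","no-route","H2","H0","no-route","H2","H0","H0","H0"]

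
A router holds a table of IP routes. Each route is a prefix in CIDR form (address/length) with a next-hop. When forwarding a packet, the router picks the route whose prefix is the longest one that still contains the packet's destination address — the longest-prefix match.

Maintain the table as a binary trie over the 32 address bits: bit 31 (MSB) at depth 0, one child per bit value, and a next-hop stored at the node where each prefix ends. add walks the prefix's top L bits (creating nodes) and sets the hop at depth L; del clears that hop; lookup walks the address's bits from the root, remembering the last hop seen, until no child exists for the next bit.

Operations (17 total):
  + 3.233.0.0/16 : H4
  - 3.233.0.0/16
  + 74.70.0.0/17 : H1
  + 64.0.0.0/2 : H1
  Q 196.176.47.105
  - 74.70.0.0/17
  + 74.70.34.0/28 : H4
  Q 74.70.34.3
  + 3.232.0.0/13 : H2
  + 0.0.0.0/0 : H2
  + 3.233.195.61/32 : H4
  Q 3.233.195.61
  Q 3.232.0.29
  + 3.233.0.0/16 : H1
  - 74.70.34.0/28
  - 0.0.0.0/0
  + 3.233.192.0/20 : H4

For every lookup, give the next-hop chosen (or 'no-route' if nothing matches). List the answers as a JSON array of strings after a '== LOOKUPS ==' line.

Trace:
  add 3.233.0.0/16 -> H4 at depth 16
  del 3.233.0.0/16 (clear depth 16)
  add 74.70.0.0/17 -> H1 at depth 17
  add 64.0.0.0/2 -> H1 at depth 2
  lookup 196.176.47.105: bits ε walk d0:- -> no-route
  del 74.70.0.0/17 (clear depth 17)
  add 74.70.34.0/28 -> H4 at depth 28
  lookup 74.70.34.3: bits 0100101001000110001000100000 walk d0:-→d1:-→d2:H1→d3:-→d4:-→d5:-→d6:-→d7:-→d8:-→d9:-→d10:-→d11:-→d12:-→d13:-→d14:-→d15:-→d16:-→d17:-→d18:-→d19:-→d20:-→d21:-→d22:-→d23:-→d24:-→d25:-→d26:-→d27:-→d28:H4 -> H4
  add 3.232.0.0/13 -> H2 at depth 13
  add 0.0.0.0/0 -> H2 at depth 0
  add 3.233.195.61/32 -> H4 at depth 32
  lookup 3.233.195.61: bits 00000011111010011100001100111101 walk d0:H2→d1:-→d2:-→d3:-→d4:-→d5:-→d6:-→d7:-→d8:-→d9:-→d10:-→d11:-→d12:-→d13:H2→d14:-→d15:-→d16:-→d17:-→d18:-→d19:-→d20:-→d21:-→d22:-→d23:-→d24:-→d25:-→d26:-→d27:-→d28:-→d29:-→d30:-→d31:-→d32:H4 -> H4
  lookup 3.232.0.29: bits 000000111110100 walk d0:H2→d1:-→d2:-→d3:-→d4:-→d5:-→d6:-→d7:-→d8:-→d9:-→d10:-→d11:-→d12:-→d13:H2→d14:-→d15:- -> H2
  add 3.233.0.0/16 -> H1 at depth 16
  del 74.70.34.0/28 (clear depth 28)
  del 0.0.0.0/0 (clear depth 0)
  add 3.233.192.0/20 -> H4 at depth 20

== LOOKUPS ==
["no-route","H4","H4","H2"]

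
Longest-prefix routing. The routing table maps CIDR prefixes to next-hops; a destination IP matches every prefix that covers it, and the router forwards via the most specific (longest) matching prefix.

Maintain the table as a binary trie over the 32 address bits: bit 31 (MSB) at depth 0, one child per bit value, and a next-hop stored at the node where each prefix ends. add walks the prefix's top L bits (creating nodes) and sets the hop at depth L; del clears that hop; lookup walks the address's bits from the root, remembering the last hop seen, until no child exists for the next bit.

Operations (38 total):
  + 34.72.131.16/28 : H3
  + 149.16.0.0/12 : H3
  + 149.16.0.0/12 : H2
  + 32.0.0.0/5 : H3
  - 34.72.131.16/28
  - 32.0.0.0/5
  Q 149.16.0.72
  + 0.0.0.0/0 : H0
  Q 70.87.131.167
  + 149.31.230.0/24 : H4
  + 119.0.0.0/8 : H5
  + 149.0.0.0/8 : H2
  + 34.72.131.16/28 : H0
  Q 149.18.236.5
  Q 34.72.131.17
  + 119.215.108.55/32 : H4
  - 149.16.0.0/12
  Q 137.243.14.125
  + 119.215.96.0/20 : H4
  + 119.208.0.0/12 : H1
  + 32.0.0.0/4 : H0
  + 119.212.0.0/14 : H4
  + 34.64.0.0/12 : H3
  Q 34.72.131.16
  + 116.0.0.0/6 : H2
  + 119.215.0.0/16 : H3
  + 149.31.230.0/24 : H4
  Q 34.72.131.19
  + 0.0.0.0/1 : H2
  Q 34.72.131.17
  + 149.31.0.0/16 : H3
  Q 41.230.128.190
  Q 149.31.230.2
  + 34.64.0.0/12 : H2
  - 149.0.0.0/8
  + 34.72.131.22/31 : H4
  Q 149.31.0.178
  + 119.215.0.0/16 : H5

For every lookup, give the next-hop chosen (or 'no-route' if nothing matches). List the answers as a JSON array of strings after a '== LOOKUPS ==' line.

Process each operation:
  + 34.72.131.16/28 (H3) depth=28
  + 149.16.0.0/12 (H3) depth=12
  + 149.16.0.0/12 (H2) depth=12
  + 32.0.0.0/5 (H3) depth=5
  del 34.72.131.16/28 (clear depth 28)
  del 32.0.0.0/5 (clear depth 5)
  ? 149.16.0.72  path d0:-→d1:-→d2:-→d3:-→d4:-→d5:-→d6:-→d7:-→d8:-→d9:-→d10:-→d11:-→d12:H2  best=H2
  + 0.0.0.0/0 (H0) depth=0
  ? 70.87.131.167  path d0:H0→d1:-  best=H0
  + 149.31.230.0/24 (H4) depth=24
  + 119.0.0.0/8 (H5) depth=8
  + 149.0.0.0/8 (H2) depth=8
  + 34.72.131.16/28 (H0) depth=28
  ? 149.18.236.5  path d0:H0→d1:-→d2:-→d3:-→d4:-→d5:-→d6:-→d7:-→d8:H2→d9:-→d10:-→d11:-→d12:H2  best=H2
  ? 34.72.131.17  path d0:H0→d1:-→d2:-→d3:-→d4:-→d5:-→d6:-→d7:-→d8:-→d9:-→d10:-→d11:-→d12:-→d13:-→d14:-→d15:-→d16:-→d17:-→d18:-→d19:-→d20:-→d21:-→d22:-→d23:-→d24:-→d25:-→d26:-→d27:-→d28:H0  best=H0
  + 119.215.108.55/32 (H4) depth=32
  del 149.16.0.0/12 (clear depth 12)
  ? 137.243.14.125  path d0:H0→d1:-→d2:-→d3:-  best=H0
  + 119.215.96.0/20 (H4) depth=20
  + 119.208.0.0/12 (H1) depth=12
  + 32.0.0.0/4 (H0) depth=4
  + 119.212.0.0/14 (H4) depth=14
  + 34.64.0.0/12 (H3) depth=12
  ? 34.72.131.16  path d0:H0→d1:-→d2:-→d3:-→d4:H0→d5:-→d6:-→d7:-→d8:-→d9:-→d10:-→d11:-→d12:H3→d13:-→d14:-→d15:-→d16:-→d17:-→d18:-→d19:-→d20:-→d21:-→d22:-→d23:-→d24:-→d25:-→d26:-→d27:-→d28:H0  best=H0
  + 116.0.0.0/6 (H2) depth=6
  + 119.215.0.0/16 (H3) depth=16
  + 149.31.230.0/24 (H4) depth=24
  ? 34.72.131.19  path d0:H0→d1:-→d2:-→d3:-→d4:H0→d5:-→d6:-→d7:-→d8:-→d9:-→d10:-→d11:-→d12:H3→d13:-→d14:-→d15:-→d16:-→d17:-→d18:-→d19:-→d20:-→d21:-→d22:-→d23:-→d24:-→d25:-→d26:-→d27:-→d28:H0  best=H0
  + 0.0.0.0/1 (H2) depth=1
  ? 34.72.131.17  path d0:H0→d1:H2→d2:-→d3:-→d4:H0→d5:-→d6:-→d7:-→d8:-→d9:-→d10:-→d11:-→d12:H3→d13:-→d14:-→d15:-→d16:-→d17:-→d18:-→d19:-→d20:-→d21:-→d22:-→d23:-→d24:-→d25:-→d26:-→d27:-→d28:H0  best=H0
  + 149.31.0.0/16 (H3) depth=16
  ? 41.230.128.190  path d0:H0→d1:H2→d2:-→d3:-→d4:H0  best=H0
  ? 149.31.230.2  path d0:H0→d1:-→d2:-→d3:-→d4:-→d5:-→d6:-→d7:-→d8:H2→d9:-→d10:-→d11:-→d12:-→d13:-→d14:-→d15:-→d16:H3→d17:-→d18:-→d19:-→d20:-→d21:-→d22:-→d23:-→d24:H4  best=H4
  + 34.64.0.0/12 (H2) depth=12
  del 149.0.0.0/8 (clear depth 8)
  + 34.72.131.22/31 (H4) depth=31
  ? 149.31.0.178  path d0:H0→d1:-→d2:-→d3:-→d4:-→d5:-→d6:-→d7:-→d8:-→d9:-→d10:-→d11:-→d12:-→d13:-→d14:-→d15:-→d16:H3  best=H3
  + 119.215.0.0/16 (H5) depth=16

== LOOKUPS ==
["H2","H0","H2","H0","H0","H0","H0","H0","H0","H4","H3"]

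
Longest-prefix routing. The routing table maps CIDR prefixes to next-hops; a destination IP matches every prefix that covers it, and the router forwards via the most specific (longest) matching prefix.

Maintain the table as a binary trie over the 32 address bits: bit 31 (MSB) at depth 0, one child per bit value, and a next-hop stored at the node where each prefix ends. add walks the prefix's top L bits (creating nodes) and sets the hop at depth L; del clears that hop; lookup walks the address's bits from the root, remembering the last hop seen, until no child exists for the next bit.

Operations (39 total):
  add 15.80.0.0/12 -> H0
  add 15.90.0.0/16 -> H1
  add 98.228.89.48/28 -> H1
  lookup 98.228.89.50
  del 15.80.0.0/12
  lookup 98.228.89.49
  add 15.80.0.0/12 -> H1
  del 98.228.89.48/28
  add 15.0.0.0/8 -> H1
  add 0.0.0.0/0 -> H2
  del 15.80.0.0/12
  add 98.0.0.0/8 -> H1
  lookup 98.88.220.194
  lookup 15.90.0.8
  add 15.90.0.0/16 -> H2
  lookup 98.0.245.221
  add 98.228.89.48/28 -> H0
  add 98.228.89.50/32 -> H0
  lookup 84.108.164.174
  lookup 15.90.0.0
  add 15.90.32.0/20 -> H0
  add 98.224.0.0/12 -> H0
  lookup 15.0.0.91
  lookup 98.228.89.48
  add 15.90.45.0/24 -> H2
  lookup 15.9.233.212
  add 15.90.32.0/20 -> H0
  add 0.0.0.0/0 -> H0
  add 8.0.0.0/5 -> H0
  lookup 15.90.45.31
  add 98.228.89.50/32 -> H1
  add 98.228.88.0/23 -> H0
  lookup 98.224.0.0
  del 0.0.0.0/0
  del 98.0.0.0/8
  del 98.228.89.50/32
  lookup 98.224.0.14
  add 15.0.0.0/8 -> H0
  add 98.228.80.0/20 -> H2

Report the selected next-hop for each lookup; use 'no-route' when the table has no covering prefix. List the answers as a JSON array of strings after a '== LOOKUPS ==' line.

Process each operation:
  add 15.80.0.0/12 -> H0 at depth 12
  add 15.90.0.0/16 -> H1 at depth 16
  add 98.228.89.48/28 -> H1 at depth 28
  ? 98.228.89.50  path d0:-→d1:-→d2:-→d3:-→d4:-→d5:-→d6:-→d7:-→d8:-→d9:-→d10:-→d11:-→d12:-→d13:-→d14:-→d15:-→d16:-→d17:-→d18:-→d19:-→d20:-→d21:-→d22:-→d23:-→d24:-→d25:-→d26:-→d27:-→d28:H1  best=H1
  - 15.80.0.0/12 clear@12
  ? 98.228.89.49  path d0:-→d1:-→d2:-→d3:-→d4:-→d5:-→d6:-→d7:-→d8:-→d9:-→d10:-→d11:-→d12:-→d13:-→d14:-→d15:-→d16:-→d17:-→d18:-→d19:-→d20:-→d21:-→d22:-→d23:-→d24:-→d25:-→d26:-→d27:-→d28:H1  best=H1
  add 15.80.0.0/12 -> H1 at depth 12
  - 98.228.89.48/28 clear@28
  add 15.0.0.0/8 -> H1 at depth 8
  add 0.0.0.0/0 -> H2 at depth 0
  - 15.80.0.0/12 clear@12
  add 98.0.0.0/8 -> H1 at depth 8
  ? 98.88.220.194  path d0:H2→d1:-→d2:-→d3:-→d4:-→d5:-→d6:-→d7:-→d8:H1  best=H1
  ? 15.90.0.8  path d0:H2→d1:-→d2:-→d3:-→d4:-→d5:-→d6:-→d7:-→d8:H1→d9:-→d10:-→d11:-→d12:-→d13:-→d14:-→d15:-→d16:H1  best=H1
  add 15.90.0.0/16 -> H2 at depth 16
  ? 98.0.245.221  path d0:H2→d1:-→d2:-→d3:-→d4:-→d5:-→d6:-→d7:-→d8:H1  best=H1
  add 98.228.89.48/28 -> H0 at depth 28
  add 98.228.89.50/32 -> H0 at depth 32
  ? 84.108.164.174  path d0:H2→d1:-→d2:-  best=H2
  ? 15.90.0.0  path d0:H2→d1:-→d2:-→d3:-→d4:-→d5:-→d6:-→d7:-→d8:H1→d9:-→d10:-→d11:-→d12:-→d13:-→d14:-→d15:-→d16:H2  best=H2
  add 15.90.32.0/20 -> H0 at depth 20
  add 98.224.0.0/12 -> H0 at depth 12
  ? 15.0.0.91  path d0:H2→d1:-→d2:-→d3:-→d4:-→d5:-→d6:-→d7:-→d8:H1→d9:-  best=H1
  ? 98.228.89.48  path d0:H2→d1:-→d2:-→d3:-→d4:-→d5:-→d6:-→d7:-→d8:H1→d9:-→d10:-→d11:-→d12:H0→d13:-→d14:-→d15:-→d16:-→d17:-→d18:-→d19:-→d20:-→d21:-→d22:-→d23:-→d24:-→d25:-→d26:-→d27:-→d28:H0→d29:-→d30:-  best=H0
  add 15.90.45.0/24 -> H2 at depth 24
  ? 15.9.233.212  path d0:H2→d1:-→d2:-→d3:-→d4:-→d5:-→d6:-→d7:-→d8:H1→d9:-  best=H1
  add 15.90.32.0/20 -> H0 at depth 20
  add 0.0.0.0/0 -> H0 at depth 0
  add 8.0.0.0/5 -> H0 at depth 5
  ? 15.90.45.31  path d0:H0→d1:-→d2:-→d3:-→d4:-→d5:H0→d6:-→d7:-→d8:H1→d9:-→d10:-→d11:-→d12:-→d13:-→d14:-→d15:-→d16:H2→d17:-→d18:-→d19:-→d20:H0→d21:-→d22:-→d23:-→d24:H2  best=H2
  add 98.228.89.50/32 -> H1 at depth 32
  add 98.228.88.0/23 -> H0 at depth 23
  ? 98.224.0.0  path d0:H0→d1:-→d2:-→d3:-→d4:-→d5:-→d6:-→d7:-→d8:H1→d9:-→d10:-→d11:-→d12:H0→d13:-  best=H0
  - 0.0.0.0/0 clear@0
  - 98.0.0.0/8 clear@8
  - 98.228.89.50/32 clear@32
  ? 98.224.0.14  path d0:-→d1:-→d2:-→d3:-→d4:-→d5:-→d6:-→d7:-→d8:-→d9:-→d10:-→d11:-→d12:H0→d13:-  best=H0
  add 15.0.0.0/8 -> H0 at depth 8
  add 98.228.80.0/20 -> H2 at depth 20

== LOOKUPS ==
["H1","H1","H1","H1","H1","H2","H2","H1","H0","H1","H2","H0","H0"]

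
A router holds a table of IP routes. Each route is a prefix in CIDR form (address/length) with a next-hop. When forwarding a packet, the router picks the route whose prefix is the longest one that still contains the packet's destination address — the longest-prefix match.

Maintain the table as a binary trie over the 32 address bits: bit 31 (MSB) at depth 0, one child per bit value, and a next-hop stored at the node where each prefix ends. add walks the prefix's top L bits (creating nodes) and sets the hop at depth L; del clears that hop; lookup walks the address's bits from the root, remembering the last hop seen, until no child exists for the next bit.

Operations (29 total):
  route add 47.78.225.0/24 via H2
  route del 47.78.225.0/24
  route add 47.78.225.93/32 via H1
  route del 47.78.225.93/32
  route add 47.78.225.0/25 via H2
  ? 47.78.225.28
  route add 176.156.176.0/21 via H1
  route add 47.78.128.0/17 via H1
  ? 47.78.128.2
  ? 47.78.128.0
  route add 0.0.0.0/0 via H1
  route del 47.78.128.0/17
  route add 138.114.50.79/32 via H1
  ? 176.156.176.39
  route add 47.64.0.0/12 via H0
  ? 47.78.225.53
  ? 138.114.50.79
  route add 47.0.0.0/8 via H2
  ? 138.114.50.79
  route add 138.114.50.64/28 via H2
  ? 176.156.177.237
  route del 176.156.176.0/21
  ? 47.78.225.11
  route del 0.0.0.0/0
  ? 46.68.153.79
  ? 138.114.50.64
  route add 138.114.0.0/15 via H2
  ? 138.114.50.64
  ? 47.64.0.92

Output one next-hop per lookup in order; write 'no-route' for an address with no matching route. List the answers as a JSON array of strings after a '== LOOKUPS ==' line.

Trace:
  + 47.78.225.0/24 (H2) depth=24
  - 47.78.225.0/24 clear@24
  + 47.78.225.93/32 (H1) depth=32
  - 47.78.225.93/32 clear@32
  + 47.78.225.0/25 (H2) depth=25
  ? 47.78.225.28  path d0:-→d1:-→d2:-→d3:-→d4:-→d5:-→d6:-→d7:-→d8:-→d9:-→d10:-→d11:-→d12:-→d13:-→d14:-→d15:-→d16:-→d17:-→d18:-→d19:-→d20:-→d21:-→d22:-→d23:-→d24:-→d25:H2  best=H2
  + 176.156.176.0/21 (H1) depth=21
  + 47.78.128.0/17 (H1) depth=17
  ? 47.78.128.2  path d0:-→d1:-→d2:-→d3:-→d4:-→d5:-→d6:-→d7:-→d8:-→d9:-→d10:-→d11:-→d12:-→d13:-→d14:-→d15:-→d16:-→d17:H1  best=H1
  ? 47.78.128.0  path d0:-→d1:-→d2:-→d3:-→d4:-→d5:-→d6:-→d7:-→d8:-→d9:-→d10:-→d11:-→d12:-→d13:-→d14:-→d15:-→d16:-→d17:H1  best=H1
  + 0.0.0.0/0 (H1) depth=0
  - 47.78.128.0/17 clear@17
  + 138.114.50.79/32 (H1) depth=32
  ? 176.156.176.39  path d0:H1→d1:-→d2:-→d3:-→d4:-→d5:-→d6:-→d7:-→d8:-→d9:-→d10:-→d11:-→d12:-→d13:-→d14:-→d15:-→d16:-→d17:-→d18:-→d19:-→d20:-→d21:H1  best=H1
  + 47.64.0.0/12 (H0) depth=12
  ? 47.78.225.53  path d0:H1→d1:-→d2:-→d3:-→d4:-→d5:-→d6:-→d7:-→d8:-→d9:-→d10:-→d11:-→d12:H0→d13:-→d14:-→d15:-→d16:-→d17:-→d18:-→d19:-→d20:-→d21:-→d22:-→d23:-→d24:-→d25:H2  best=H2
  ? 138.114.50.79  path d0:H1→d1:-→d2:-→d3:-→d4:-→d5:-→d6:-→d7:-→d8:-→d9:-→d10:-→d11:-→d12:-→d13:-→d14:-→d15:-→d16:-→d17:-→d18:-→d19:-→d20:-→d21:-→d22:-→d23:-→d24:-→d25:-→d26:-→d27:-→d28:-→d29:-→d30:-→d31:-→d32:H1  best=H1
  + 47.0.0.0/8 (H2) depth=8
  ? 138.114.50.79  path d0:H1→d1:-→d2:-→d3:-→d4:-→d5:-→d6:-→d7:-→d8:-→d9:-→d10:-→d11:-→d12:-→d13:-→d14:-→d15:-→d16:-→d17:-→d18:-→d19:-→d20:-→d21:-→d22:-→d23:-→d24:-→d25:-→d26:-→d27:-→d28:-→d29:-→d30:-→d31:-→d32:H1  best=H1
  + 138.114.50.64/28 (H2) depth=28
  ? 176.156.177.237  path d0:H1→d1:-→d2:-→d3:-→d4:-→d5:-→d6:-→d7:-→d8:-→d9:-→d10:-→d11:-→d12:-→d13:-→d14:-→d15:-→d16:-→d17:-→d18:-→d19:-→d20:-→d21:H1  best=H1
  - 176.156.176.0/21 clear@21
  ? 47.78.225.11  path d0:H1→d1:-→d2:-→d3:-→d4:-→d5:-→d6:-→d7:-→d8:H2→d9:-→d10:-→d11:-→d12:H0→d13:-→d14:-→d15:-→d16:-→d17:-→d18:-→d19:-→d20:-→d21:-→d22:-→d23:-→d24:-→d25:H2  best=H2
  - 0.0.0.0/0 clear@0
  ? 46.68.153.79  path d0:-→d1:-→d2:-→d3:-→d4:-→d5:-→d6:-→d7:-  best=no-route
  ? 138.114.50.64  path d0:-→d1:-→d2:-→d3:-→d4:-→d5:-→d6:-→d7:-→d8:-→d9:-→d10:-→d11:-→d12:-→d13:-→d14:-→d15:-→d16:-→d17:-→d18:-→d19:-→d20:-→d21:-→d22:-→d23:-→d24:-→d25:-→d26:-→d27:-→d28:H2  best=H2
  + 138.114.0.0/15 (H2) depth=15
  ? 138.114.50.64  path d0:-→d1:-→d2:-→d3:-→d4:-→d5:-→d6:-→d7:-→d8:-→d9:-→d10:-→d11:-→d12:-→d13:-→d14:-→d15:H2→d16:-→d17:-→d18:-→d19:-→d20:-→d21:-→d22:-→d23:-→d24:-→d25:-→d26:-→d27:-→d28:H2  best=H2
  ? 47.64.0.92  path d0:-→d1:-→d2:-→d3:-→d4:-→d5:-→d6:-→d7:-→d8:H2→d9:-→d10:-→d11:-→d12:H0  best=H0

== LOOKUPS ==
["H2","H1","H1","H1","H2","H1","H1","H1","H2","no-route","H2","H2","H0"]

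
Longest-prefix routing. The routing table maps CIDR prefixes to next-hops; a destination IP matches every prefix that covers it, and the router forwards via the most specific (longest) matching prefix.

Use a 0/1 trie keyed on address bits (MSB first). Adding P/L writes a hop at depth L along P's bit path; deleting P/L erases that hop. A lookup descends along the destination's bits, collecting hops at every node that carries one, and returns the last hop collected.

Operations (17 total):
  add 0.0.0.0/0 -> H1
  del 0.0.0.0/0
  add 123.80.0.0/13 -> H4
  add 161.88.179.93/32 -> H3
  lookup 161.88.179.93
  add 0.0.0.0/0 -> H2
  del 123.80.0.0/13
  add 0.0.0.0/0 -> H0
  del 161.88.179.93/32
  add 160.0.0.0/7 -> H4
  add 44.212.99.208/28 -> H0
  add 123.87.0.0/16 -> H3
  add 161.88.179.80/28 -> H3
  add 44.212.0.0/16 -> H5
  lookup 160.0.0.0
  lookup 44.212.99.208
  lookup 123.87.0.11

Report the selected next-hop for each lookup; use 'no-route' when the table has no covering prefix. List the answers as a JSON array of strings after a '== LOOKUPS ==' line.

Apply in order:
  + 0.0.0.0/0 (H1) depth=0
  del 0.0.0.0/0 (clear depth 0)
  + 123.80.0.0/13 (H4) depth=13
  + 161.88.179.93/32 (H3) depth=32
  Q 161.88.179.93: descend 10100001010110001011001101011101 ; hops seen [H3] ; pick H3
  + 0.0.0.0/0 (H2) depth=0
  del 123.80.0.0/13 (clear depth 13)
  + 0.0.0.0/0 (H0) depth=0
  del 161.88.179.93/32 (clear depth 32)
  + 160.0.0.0/7 (H4) depth=7
  + 44.212.99.208/28 (H0) depth=28
  + 123.87.0.0/16 (H3) depth=16
  + 161.88.179.80/28 (H3) depth=28
  + 44.212.0.0/16 (H5) depth=16
  Q 160.0.0.0: descend 1010000 ; hops seen [H0,H4] ; pick H4
  Q 44.212.99.208: descend 0010110011010100011000111101 ; hops seen [H0,H5,H0] ; pick H0
  Q 123.87.0.11: descend 0111101101010111 ; hops seen [H0,H3] ; pick H3

== LOOKUPS ==
["H3","H4","H0","H3"]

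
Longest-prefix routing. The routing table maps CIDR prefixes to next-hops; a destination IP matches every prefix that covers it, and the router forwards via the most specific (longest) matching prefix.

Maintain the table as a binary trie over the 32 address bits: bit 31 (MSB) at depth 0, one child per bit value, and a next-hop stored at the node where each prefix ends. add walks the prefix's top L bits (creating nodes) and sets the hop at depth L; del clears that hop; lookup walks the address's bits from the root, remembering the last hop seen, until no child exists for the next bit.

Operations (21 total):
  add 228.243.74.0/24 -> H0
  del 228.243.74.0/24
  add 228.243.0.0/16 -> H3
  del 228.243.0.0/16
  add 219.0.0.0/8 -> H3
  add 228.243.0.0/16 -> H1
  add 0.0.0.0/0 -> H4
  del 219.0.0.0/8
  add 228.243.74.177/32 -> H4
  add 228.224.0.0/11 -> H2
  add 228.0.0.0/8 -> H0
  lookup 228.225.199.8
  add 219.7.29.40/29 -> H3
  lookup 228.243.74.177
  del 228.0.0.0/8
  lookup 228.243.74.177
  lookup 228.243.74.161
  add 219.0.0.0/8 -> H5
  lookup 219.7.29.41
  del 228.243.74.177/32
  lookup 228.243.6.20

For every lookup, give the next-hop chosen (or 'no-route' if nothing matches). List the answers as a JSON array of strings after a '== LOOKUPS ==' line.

Process each operation:
  + 228.243.74.0/24 (H0) depth=24
  - 228.243.74.0/24 clear@24
  + 228.243.0.0/16 (H3) depth=16
  - 228.243.0.0/16 clear@16
  + 219.0.0.0/8 (H3) depth=8
  + 228.243.0.0/16 (H1) depth=16
  + 0.0.0.0/0 (H4) depth=0
  - 219.0.0.0/8 clear@8
  + 228.243.74.177/32 (H4) depth=32
  + 228.224.0.0/11 (H2) depth=11
  + 228.0.0.0/8 (H0) depth=8
  Q 228.225.199.8: descend 11100100111 ; hops seen [H4,H0,H2] ; pick H2
  + 219.7.29.40/29 (H3) depth=29
  Q 228.243.74.177: descend 11100100111100110100101010110001 ; hops seen [H4,H0,H2,H1,H4] ; pick H4
  - 228.0.0.0/8 clear@8
  Q 228.243.74.177: descend 11100100111100110100101010110001 ; hops seen [H4,H2,H1,H4] ; pick H4
  Q 228.243.74.161: descend 111001001111001101001010101 ; hops seen [H4,H2,H1] ; pick H1
  + 219.0.0.0/8 (H5) depth=8
  Q 219.7.29.41: descend 11011011000001110001110100101 ; hops seen [H4,H5,H3] ; pick H3
  - 228.243.74.177/32 clear@32
  Q 228.243.6.20: descend 11100100111100110 ; hops seen [H4,H2,H1] ; pick H1

== LOOKUPS ==
["H2","H4","H4","H1","H3","H1"]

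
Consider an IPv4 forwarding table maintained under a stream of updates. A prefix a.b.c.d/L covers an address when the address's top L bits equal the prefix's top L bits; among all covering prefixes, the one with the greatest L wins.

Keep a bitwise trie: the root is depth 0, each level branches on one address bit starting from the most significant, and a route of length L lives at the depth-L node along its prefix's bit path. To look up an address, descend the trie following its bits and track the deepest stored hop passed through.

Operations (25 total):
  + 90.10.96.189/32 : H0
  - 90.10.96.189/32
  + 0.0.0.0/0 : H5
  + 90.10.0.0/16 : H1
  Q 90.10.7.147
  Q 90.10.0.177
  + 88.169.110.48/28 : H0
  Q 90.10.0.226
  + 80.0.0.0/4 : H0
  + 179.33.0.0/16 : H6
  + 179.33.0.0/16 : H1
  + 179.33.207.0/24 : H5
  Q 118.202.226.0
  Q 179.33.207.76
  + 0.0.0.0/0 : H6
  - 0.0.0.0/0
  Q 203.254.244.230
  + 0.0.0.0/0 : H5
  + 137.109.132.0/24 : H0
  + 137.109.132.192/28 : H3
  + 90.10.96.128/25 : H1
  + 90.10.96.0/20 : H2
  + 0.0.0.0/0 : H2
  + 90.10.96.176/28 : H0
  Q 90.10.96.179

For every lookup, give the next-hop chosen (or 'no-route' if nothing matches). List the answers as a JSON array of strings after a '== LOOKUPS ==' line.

Process each operation:
  add 90.10.96.189/32 -> H0 at depth 32
  del 90.10.96.189/32 (clear depth 32)
  add 0.0.0.0/0 -> H5 at depth 0
  add 90.10.0.0/16 -> H1 at depth 16
  Q 90.10.7.147: descend 01011010000010100 ; hops seen [H5,H1] ; pick H1
  Q 90.10.0.177: descend 01011010000010100 ; hops seen [H5,H1] ; pick H1
  add 88.169.110.48/28 -> H0 at depth 28
  Q 90.10.0.226: descend 01011010000010100 ; hops seen [H5,H1] ; pick H1
  add 80.0.0.0/4 -> H0 at depth 4
  add 179.33.0.0/16 -> H6 at depth 16
  add 179.33.0.0/16 -> H1 at depth 16
  add 179.33.207.0/24 -> H5 at depth 24
  Q 118.202.226.0: descend 01 ; hops seen [H5] ; pick H5
  Q 179.33.207.76: descend 101100110010000111001111 ; hops seen [H5,H1,H5] ; pick H5
  add 0.0.0.0/0 -> H6 at depth 0
  del 0.0.0.0/0 (clear depth 0)
  Q 203.254.244.230: descend 1 ; hops seen [∅] ; pick no-route
  add 0.0.0.0/0 -> H5 at depth 0
  add 137.109.132.0/24 -> H0 at depth 24
  add 137.109.132.192/28 -> H3 at depth 28
  add 90.10.96.128/25 -> H1 at depth 25
  add 90.10.96.0/20 -> H2 at depth 20
  add 0.0.0.0/0 -> H2 at depth 0
  add 90.10.96.176/28 -> H0 at depth 28
  Q 90.10.96.179: descend 0101101000001010011000001011 ; hops seen [H2,H0,H1,H2,H1,H0] ; pick H0

== LOOKUPS ==
["H1","H1","H1","H5","H5","no-route","H0"]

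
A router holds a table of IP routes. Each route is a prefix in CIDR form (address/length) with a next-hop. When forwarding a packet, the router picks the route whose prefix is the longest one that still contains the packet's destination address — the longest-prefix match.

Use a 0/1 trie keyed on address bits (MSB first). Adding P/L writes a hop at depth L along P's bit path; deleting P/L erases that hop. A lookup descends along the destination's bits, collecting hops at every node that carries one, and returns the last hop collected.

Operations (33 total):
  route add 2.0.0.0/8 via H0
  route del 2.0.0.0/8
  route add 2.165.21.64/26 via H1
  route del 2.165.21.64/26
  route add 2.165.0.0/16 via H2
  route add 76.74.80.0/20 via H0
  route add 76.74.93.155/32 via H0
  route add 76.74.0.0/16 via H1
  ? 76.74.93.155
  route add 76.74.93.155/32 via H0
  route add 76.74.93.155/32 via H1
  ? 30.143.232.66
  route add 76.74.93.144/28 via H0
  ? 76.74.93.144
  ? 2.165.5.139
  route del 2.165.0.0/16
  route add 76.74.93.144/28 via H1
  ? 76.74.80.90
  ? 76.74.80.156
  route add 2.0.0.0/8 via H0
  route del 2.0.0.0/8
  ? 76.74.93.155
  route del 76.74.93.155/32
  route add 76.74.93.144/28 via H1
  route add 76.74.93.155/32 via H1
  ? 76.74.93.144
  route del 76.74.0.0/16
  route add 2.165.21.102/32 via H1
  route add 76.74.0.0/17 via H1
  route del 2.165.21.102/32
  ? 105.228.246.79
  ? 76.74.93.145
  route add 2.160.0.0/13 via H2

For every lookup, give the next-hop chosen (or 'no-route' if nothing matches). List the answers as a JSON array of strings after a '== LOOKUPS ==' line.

Trace:
  add 2.0.0.0/8 -> H0 at depth 8
  - 2.0.0.0/8 clear@8
  add 2.165.21.64/26 -> H1 at depth 26
  - 2.165.21.64/26 clear@26
  add 2.165.0.0/16 -> H2 at depth 16
  add 76.74.80.0/20 -> H0 at depth 20
  add 76.74.93.155/32 -> H0 at depth 32
  add 76.74.0.0/16 -> H1 at depth 16
  Q 76.74.93.155: descend 01001100010010100101110110011011 ; hops seen [H1,H0,H0] ; pick H0
  add 76.74.93.155/32 -> H0 at depth 32
  add 76.74.93.155/32 -> H1 at depth 32
  Q 30.143.232.66: descend 000 ; hops seen [∅] ; pick no-route
  add 76.74.93.144/28 -> H0 at depth 28
  Q 76.74.93.144: descend 0100110001001010010111011001 ; hops seen [H1,H0,H0] ; pick H0
  Q 2.165.5.139: descend 0000001010100101000 ; hops seen [H2] ; pick H2
  - 2.165.0.0/16 clear@16
  add 76.74.93.144/28 -> H1 at depth 28
  Q 76.74.80.90: descend 01001100010010100101 ; hops seen [H1,H0] ; pick H0
  Q 76.74.80.156: descend 01001100010010100101 ; hops seen [H1,H0] ; pick H0
  add 2.0.0.0/8 -> H0 at depth 8
  - 2.0.0.0/8 clear@8
  Q 76.74.93.155: descend 01001100010010100101110110011011 ; hops seen [H1,H0,H1,H1] ; pick H1
  - 76.74.93.155/32 clear@32
  add 76.74.93.144/28 -> H1 at depth 28
  add 76.74.93.155/32 -> H1 at depth 32
  Q 76.74.93.144: descend 0100110001001010010111011001 ; hops seen [H1,H0,H1] ; pick H1
  - 76.74.0.0/16 clear@16
  add 2.165.21.102/32 -> H1 at depth 32
  add 76.74.0.0/17 -> H1 at depth 17
  - 2.165.21.102/32 clear@32
  Q 105.228.246.79: descend 01 ; hops seen [∅] ; pick no-route
  Q 76.74.93.145: descend 0100110001001010010111011001 ; hops seen [H1,H0,H1] ; pick H1
  add 2.160.0.0/13 -> H2 at depth 13

== LOOKUPS ==
["H0","no-route","H0","H2","H0","H0","H1","H1","no-route","H1"]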